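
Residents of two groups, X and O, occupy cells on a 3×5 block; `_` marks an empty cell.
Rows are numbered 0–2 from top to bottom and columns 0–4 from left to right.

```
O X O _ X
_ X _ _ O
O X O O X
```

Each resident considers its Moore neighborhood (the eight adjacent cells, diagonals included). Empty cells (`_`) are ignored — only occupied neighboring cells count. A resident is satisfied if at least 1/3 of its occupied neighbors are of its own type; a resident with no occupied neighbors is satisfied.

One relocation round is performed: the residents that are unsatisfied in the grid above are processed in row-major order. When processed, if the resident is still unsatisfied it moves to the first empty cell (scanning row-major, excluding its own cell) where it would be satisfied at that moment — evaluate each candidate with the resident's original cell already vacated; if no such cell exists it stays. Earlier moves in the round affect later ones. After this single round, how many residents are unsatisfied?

Initially unsatisfied (in order): (0,0), (0,2), (0,4), (2,0), (2,4).
  (0,0) → (0,3).
  (0,2): now satisfied by earlier moves; stays.
  (0,4) → (0,0).
  (2,0) → (0,4).
  (2,4) → (1,0).
Resulting grid:
X X O O O
X X _ _ O
_ X O O _
All satisfied now.

0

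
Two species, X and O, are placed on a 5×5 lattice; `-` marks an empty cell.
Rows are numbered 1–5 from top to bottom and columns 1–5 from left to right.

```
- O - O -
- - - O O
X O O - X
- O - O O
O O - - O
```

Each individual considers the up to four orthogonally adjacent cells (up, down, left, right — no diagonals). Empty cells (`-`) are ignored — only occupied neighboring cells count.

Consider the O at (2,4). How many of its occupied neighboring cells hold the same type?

2

Occupied neighbors of (2,4): (1,4)=O, (2,5)=O.
Same type (O): 2 of 2.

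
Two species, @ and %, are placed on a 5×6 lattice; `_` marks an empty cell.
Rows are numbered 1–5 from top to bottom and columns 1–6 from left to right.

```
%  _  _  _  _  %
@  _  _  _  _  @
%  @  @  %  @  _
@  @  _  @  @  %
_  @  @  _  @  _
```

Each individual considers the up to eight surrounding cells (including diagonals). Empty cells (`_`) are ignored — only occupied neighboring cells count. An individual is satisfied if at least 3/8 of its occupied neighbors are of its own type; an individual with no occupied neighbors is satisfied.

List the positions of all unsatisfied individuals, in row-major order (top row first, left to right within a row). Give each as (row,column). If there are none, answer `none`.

(1,1), (1,6), (2,1), (3,1), (3,4), (4,6)

(1,1)% 0/1 ✗
(1,6)% 0/1 ✗
(2,1)@ 1/3 ✗
(2,6)@ 1/2 ✓
(3,1)% 0/4 ✗
(3,2)@ 4/5 ✓
(3,3)@ 3/4 ✓
(3,4)% 0/4 ✗
(3,5)@ 3/5 ✓
(4,1)@ 3/4 ✓
(4,2)@ 5/6 ✓
(4,4)@ 5/6 ✓
(4,5)@ 3/5 ✓
(4,6)% 0/3 ✗
(5,2)@ 3/3 ✓
(5,3)@ 3/3 ✓
(5,5)@ 2/3 ✓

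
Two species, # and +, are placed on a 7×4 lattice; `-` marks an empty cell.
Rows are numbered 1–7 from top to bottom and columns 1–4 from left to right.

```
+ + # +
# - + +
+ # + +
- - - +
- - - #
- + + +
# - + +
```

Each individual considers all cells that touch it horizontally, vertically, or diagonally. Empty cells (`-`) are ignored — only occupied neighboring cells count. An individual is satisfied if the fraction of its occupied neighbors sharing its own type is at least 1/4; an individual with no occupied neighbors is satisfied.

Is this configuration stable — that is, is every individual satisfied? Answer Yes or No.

Row 1: (1,1)+ 1/2 ✓ · (1,2)+ 2/4 ✓ · (1,3)# 0/4 ✗ · (1,4)+ 2/3 ✓
Row 2: (2,1)# 1/4 ✓ · (2,3)+ 5/7 ✓ · (2,4)+ 4/5 ✓
Row 3: (3,1)+ 0/2 ✗ · (3,2)# 1/4 ✓ · (3,3)+ 4/5 ✓ · (3,4)+ 4/4 ✓
Row 4: (4,4)+ 2/3 ✓
Row 5: (5,4)# 0/3 ✗
Row 6: (6,2)+ 2/3 ✓ · (6,3)+ 4/5 ✓ · (6,4)+ 3/4 ✓
Row 7: (7,1)# 0/1 ✗ · (7,3)+ 4/4 ✓ · (7,4)+ 3/3 ✓
For instance (1,3) has only 0/4 same-type neighbors, below 1/4.

No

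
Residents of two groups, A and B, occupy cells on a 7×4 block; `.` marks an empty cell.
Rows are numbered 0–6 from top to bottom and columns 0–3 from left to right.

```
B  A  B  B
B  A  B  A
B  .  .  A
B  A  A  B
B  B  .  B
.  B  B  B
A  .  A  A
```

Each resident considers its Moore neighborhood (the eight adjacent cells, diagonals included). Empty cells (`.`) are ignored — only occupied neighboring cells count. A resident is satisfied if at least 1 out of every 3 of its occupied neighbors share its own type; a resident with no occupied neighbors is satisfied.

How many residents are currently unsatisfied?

6

(0,0)B 1/3 ✓
(0,1)A 1/5 ✗
(0,2)B 2/5 ✓
(0,3)B 2/3 ✓
(1,0)B 2/4 ✓
(1,1)A 1/6 ✗
(1,2)B 2/6 ✓
(1,3)A 1/4 ✗
(2,0)B 2/4 ✓
(2,3)A 2/4 ✓
(3,0)B 3/4 ✓
(3,1)A 1/5 ✗
(3,2)A 2/5 ✓
(3,3)B 1/3 ✓
(4,0)B 3/4 ✓
(4,1)B 4/6 ✓
(4,3)B 3/4 ✓
(5,1)B 3/5 ✓
(5,2)B 4/6 ✓
(5,3)B 2/4 ✓
(6,0)A 0/1 ✗
(6,2)A 1/4 ✗
(6,3)A 1/3 ✓
Unsatisfied: (0,1), (1,1), (1,3), (3,1), (6,0), (6,2) — 6 in total.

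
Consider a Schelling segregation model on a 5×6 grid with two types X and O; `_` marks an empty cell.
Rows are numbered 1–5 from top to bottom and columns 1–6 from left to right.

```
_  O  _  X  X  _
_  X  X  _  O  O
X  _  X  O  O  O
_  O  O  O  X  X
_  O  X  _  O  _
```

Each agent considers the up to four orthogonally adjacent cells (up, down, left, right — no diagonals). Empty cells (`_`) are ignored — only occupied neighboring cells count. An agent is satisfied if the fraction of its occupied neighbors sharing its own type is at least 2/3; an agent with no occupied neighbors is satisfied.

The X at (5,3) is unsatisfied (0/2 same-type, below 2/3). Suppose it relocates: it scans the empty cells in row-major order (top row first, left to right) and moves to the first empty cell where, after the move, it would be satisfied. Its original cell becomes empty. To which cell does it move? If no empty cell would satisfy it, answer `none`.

Vacating (5,3). Empty cells in order:
  (1,1): 0/1 same-type → still unsatisfied.
  (1,3): 2/3 same-type → satisfied — stop here.

(1,3)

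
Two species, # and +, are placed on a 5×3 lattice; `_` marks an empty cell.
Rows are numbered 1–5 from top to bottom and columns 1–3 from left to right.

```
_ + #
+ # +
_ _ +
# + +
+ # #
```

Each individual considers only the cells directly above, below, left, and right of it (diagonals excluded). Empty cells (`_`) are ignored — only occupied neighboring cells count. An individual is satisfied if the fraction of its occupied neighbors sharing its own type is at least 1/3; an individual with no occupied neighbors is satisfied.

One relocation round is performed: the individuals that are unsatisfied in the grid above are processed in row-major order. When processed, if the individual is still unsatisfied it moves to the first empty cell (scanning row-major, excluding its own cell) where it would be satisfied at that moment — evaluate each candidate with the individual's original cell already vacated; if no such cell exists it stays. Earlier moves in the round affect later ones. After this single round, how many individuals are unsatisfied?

0

Initially unsatisfied (in order): (1,2), (1,3), (2,1), (2,2), (4,1), (5,1).
  (1,2) → (1,1).
  (1,3) → (1,2).
  (2,1): now satisfied by earlier moves; stays.
  (2,2): now satisfied by earlier moves; stays.
  (4,1) → (1,3).
  (5,1) → (3,1).
Resulting grid:
+ # #
+ # +
+ _ +
_ + +
_ # #
All satisfied now.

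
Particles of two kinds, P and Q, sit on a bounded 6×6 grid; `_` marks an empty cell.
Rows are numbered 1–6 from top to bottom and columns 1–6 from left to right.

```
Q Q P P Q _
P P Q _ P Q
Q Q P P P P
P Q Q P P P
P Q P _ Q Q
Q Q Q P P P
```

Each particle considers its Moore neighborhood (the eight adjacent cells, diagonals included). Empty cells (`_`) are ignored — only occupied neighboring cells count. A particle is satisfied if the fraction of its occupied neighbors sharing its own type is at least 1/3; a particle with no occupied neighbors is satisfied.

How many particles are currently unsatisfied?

(1,1)Q 1/3 ok
(1,2)Q 2/5 ok
(1,3)P 2/4 ok
(1,4)P 2/4 ok
(1,5)Q 1/3 ok
(2,1)P 1/5 unhappy
(2,2)P 3/8 ok
(2,3)Q 2/7 unhappy
(2,5)P 4/6 ok
(2,6)Q 1/4 unhappy
(3,1)Q 2/5 ok
(3,2)Q 4/8 ok
(3,3)P 3/7 ok
(3,4)P 5/7 ok
(3,5)P 6/7 ok
(3,6)P 4/5 ok
(4,1)P 1/5 unhappy
(4,2)Q 4/8 ok
(4,3)Q 3/7 ok
(4,4)P 5/7 ok
(4,5)P 5/7 ok
(4,6)P 3/5 ok
(5,1)P 1/5 unhappy
(5,2)Q 5/8 ok
(5,3)P 2/7 unhappy
(5,5)Q 1/7 unhappy
(5,6)Q 1/5 unhappy
(6,1)Q 2/3 ok
(6,2)Q 3/5 ok
(6,3)Q 2/4 ok
(6,4)P 2/4 ok
(6,5)P 2/4 ok
(6,6)P 1/3 ok
Unsatisfied: (2,1), (2,3), (2,6), (4,1), (5,1), (5,3), (5,5), (5,6) — 8 in total.

8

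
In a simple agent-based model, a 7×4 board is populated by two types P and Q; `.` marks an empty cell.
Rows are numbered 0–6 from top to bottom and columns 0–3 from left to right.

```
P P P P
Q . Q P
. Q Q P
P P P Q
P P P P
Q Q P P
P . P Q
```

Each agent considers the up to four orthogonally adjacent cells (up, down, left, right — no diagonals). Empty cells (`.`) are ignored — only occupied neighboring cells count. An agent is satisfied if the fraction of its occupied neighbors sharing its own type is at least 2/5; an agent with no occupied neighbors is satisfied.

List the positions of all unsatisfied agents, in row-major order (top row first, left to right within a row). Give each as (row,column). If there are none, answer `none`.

(0,0)P 1/2 satisfied
(0,1)P 2/2 satisfied
(0,2)P 2/3 satisfied
(0,3)P 2/2 satisfied
(1,0)Q 0/1 not
(1,2)Q 1/3 not
(1,3)P 2/3 satisfied
(2,1)Q 1/2 satisfied
(2,2)Q 2/4 satisfied
(2,3)P 1/3 not
(3,0)P 2/2 satisfied
(3,1)P 3/4 satisfied
(3,2)P 2/4 satisfied
(3,3)Q 0/3 not
(4,0)P 2/3 satisfied
(4,1)P 3/4 satisfied
(4,2)P 4/4 satisfied
(4,3)P 2/3 satisfied
(5,0)Q 1/3 not
(5,1)Q 1/3 not
(5,2)P 3/4 satisfied
(5,3)P 2/3 satisfied
(6,0)P 0/1 not
(6,2)P 1/2 satisfied
(6,3)Q 0/2 not

(1,0), (1,2), (2,3), (3,3), (5,0), (5,1), (6,0), (6,3)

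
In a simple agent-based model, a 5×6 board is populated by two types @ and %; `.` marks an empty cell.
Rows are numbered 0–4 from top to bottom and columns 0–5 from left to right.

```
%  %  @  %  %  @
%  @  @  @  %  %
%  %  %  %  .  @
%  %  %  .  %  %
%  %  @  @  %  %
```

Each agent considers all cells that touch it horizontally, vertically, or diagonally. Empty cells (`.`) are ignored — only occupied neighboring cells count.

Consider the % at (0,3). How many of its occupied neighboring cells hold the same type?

Occupied neighbors of (0,3): (0,2)=@, (0,4)=%, (1,2)=@, (1,3)=@, (1,4)=%.
Same type (%): 2 of 5.

2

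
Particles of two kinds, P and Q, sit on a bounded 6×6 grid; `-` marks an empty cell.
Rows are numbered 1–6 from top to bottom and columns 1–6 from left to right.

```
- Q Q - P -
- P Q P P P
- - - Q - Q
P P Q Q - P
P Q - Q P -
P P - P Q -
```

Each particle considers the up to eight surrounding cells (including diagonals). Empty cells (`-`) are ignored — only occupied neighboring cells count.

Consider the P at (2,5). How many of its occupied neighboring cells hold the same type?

3

Occupied neighbors of (2,5): (1,5)=P, (2,4)=P, (2,6)=P, (3,4)=Q, (3,6)=Q.
Same type (P): 3 of 5.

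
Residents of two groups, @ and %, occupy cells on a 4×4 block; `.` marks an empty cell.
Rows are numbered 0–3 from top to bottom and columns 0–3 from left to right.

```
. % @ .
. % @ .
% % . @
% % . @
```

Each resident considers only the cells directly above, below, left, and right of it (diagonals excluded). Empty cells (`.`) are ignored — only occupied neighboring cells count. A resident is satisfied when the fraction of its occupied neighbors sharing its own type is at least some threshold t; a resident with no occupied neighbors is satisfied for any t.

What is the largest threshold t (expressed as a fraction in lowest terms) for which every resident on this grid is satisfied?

1/2

(0,1)% 1/2
(0,2)@ 1/2
(1,1)% 2/3
(1,2)@ 1/2
(2,0)% 2/2
(2,1)% 3/3
(2,3)@ 1/1
(3,0)% 2/2
(3,1)% 2/2
(3,3)@ 1/1
The smallest same-type fraction is 1/2 at (0,1), which reduces to 1/2. Any threshold above that leaves this resident unsatisfied.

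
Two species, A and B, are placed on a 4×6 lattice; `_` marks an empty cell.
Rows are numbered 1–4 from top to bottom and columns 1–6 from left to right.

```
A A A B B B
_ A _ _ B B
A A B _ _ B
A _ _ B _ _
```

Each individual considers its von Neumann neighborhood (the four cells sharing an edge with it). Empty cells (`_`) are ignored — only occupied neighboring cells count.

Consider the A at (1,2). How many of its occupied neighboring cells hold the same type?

Occupied neighbors of (1,2): (2,2)=A, (1,1)=A, (1,3)=A.
Same type (A): 3 of 3.

3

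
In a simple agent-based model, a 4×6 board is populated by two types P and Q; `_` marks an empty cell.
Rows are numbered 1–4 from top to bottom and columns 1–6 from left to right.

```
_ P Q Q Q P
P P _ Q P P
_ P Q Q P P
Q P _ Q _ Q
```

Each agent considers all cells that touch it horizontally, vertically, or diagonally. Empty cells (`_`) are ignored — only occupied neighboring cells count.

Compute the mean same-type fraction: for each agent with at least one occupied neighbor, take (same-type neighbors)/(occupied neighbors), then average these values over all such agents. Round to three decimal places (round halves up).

Row 1: (1,2)P 2/3 · (1,3)Q 2/4 · (1,4)Q 3/4 · (1,5)Q 2/5 · (1,6)P 2/3
Row 2: (2,1)P 3/3 · (2,2)P 3/5 · (2,4)Q 5/7 · (2,5)P 4/8 · (2,6)P 4/5
Row 3: (3,2)P 3/5 · (3,3)Q 3/6 · (3,4)Q 3/5 · (3,5)P 3/7 · (3,6)P 3/4
Row 4: (4,1)Q 0/2 · (4,2)P 1/3 · (4,4)Q 2/3 · (4,6)Q 0/2
Sum over 19 agents: 2/3 + 2/4 + 3/4 + 2/5 + 2/3 + 3/3 + 3/5 + 5/7 + 4/8 + 4/5 + 3/5 + 3/6 + 3/5 + 3/7 + 3/4 + 0/2 + 1/3 + 2/3 + 0/2 = 220/21; mean = 220/21 ÷ 19 = 220/399 = 0.551378… → 0.551.

0.551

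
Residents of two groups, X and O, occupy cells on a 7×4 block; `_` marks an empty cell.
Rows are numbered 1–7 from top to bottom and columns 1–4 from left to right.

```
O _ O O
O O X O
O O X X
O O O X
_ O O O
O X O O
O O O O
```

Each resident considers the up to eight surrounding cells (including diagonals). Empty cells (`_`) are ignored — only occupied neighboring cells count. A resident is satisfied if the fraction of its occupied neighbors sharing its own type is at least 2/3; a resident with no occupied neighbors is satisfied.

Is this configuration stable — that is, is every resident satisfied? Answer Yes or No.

(1,1)O 2/2 satisfied
(1,3)O 3/4 satisfied
(1,4)O 2/3 satisfied
(2,1)O 4/4 satisfied
(2,2)O 5/7 satisfied
(2,3)X 2/7 not
(2,4)O 2/5 not
(3,1)O 5/5 satisfied
(3,2)O 6/8 satisfied
(3,3)X 3/8 not
(3,4)X 3/5 not
(4,1)O 4/4 satisfied
(4,2)O 6/7 satisfied
(4,3)O 5/8 not
(4,4)X 2/5 not
(5,2)O 6/7 satisfied
(5,3)O 6/8 satisfied
(5,4)O 4/5 satisfied
(6,1)O 3/4 satisfied
(6,2)X 0/7 not
(6,3)O 7/8 satisfied
(6,4)O 5/5 satisfied
(7,1)O 2/3 satisfied
(7,2)O 4/5 satisfied
(7,3)O 4/5 satisfied
(7,4)O 3/3 satisfied
For instance (2,3) has only 2/7 same-type neighbors, below 2/3.

No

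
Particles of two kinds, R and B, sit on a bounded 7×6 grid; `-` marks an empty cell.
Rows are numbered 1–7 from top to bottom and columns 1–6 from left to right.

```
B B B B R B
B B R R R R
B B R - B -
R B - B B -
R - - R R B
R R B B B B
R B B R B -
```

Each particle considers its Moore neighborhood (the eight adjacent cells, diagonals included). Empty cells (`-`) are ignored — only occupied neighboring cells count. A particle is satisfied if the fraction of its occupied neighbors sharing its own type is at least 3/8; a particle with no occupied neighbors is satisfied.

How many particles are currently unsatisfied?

8

(1,1)B 3/3 ✓
(1,2)B 4/5 ✓
(1,3)B 3/5 ✓
(1,4)B 1/5 ✗
(1,5)R 3/5 ✓
(1,6)B 0/3 ✗
(2,1)B 5/5 ✓
(2,2)B 6/8 ✓
(2,3)R 2/7 ✗
(2,4)R 4/7 ✓
(2,5)R 3/6 ✓
(2,6)R 2/4 ✓
(3,1)B 4/5 ✓
(3,2)B 4/7 ✓
(3,3)R 2/6 ✗
(3,5)B 2/5 ✓
(4,1)R 1/4 ✗
(4,2)B 2/5 ✓
(4,4)B 2/5 ✓
(4,5)B 3/5 ✓
(5,1)R 3/4 ✓
(5,4)R 1/6 ✗
(5,5)R 1/7 ✗
(5,6)B 3/4 ✓
(6,1)R 3/4 ✓
(6,2)R 3/6 ✓
(6,3)B 3/6 ✓
(6,4)B 4/7 ✓
(6,5)B 4/7 ✓
(6,6)B 3/4 ✓
(7,1)R 2/3 ✓
(7,2)B 2/5 ✓
(7,3)B 3/5 ✓
(7,4)R 0/5 ✗
(7,5)B 3/4 ✓
Unsatisfied: (1,4), (1,6), (2,3), (3,3), (4,1), (5,4), (5,5), (7,4) — 8 in total.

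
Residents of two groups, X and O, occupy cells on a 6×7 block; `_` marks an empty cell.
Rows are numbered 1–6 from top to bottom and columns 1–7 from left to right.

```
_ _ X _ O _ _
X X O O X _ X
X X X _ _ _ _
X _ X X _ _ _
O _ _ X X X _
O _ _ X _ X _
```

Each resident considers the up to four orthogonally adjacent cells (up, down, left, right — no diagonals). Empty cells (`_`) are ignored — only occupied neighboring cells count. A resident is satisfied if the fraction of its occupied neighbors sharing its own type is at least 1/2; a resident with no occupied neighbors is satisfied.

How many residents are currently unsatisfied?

(1,3)X 0/1 unhappy
(1,5)O 0/1 unhappy
(2,1)X 2/2 ok
(2,2)X 2/3 ok
(2,3)O 1/4 unhappy
(2,4)O 1/2 ok
(2,5)X 0/2 unhappy
(2,7)X 0/0 ok
(3,1)X 3/3 ok
(3,2)X 3/3 ok
(3,3)X 2/3 ok
(4,1)X 1/2 ok
(4,3)X 2/2 ok
(4,4)X 2/2 ok
(5,1)O 1/2 ok
(5,4)X 3/3 ok
(5,5)X 2/2 ok
(5,6)X 2/2 ok
(6,1)O 1/1 ok
(6,4)X 1/1 ok
(6,6)X 1/1 ok
Unsatisfied: (1,3), (1,5), (2,3), (2,5) — 4 in total.

4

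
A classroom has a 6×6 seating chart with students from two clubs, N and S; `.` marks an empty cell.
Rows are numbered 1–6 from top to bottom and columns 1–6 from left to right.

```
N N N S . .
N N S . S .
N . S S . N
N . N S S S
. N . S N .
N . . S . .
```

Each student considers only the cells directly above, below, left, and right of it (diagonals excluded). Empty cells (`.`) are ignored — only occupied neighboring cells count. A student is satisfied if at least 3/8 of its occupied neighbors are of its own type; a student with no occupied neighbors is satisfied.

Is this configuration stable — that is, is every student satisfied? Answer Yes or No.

Row 1: (1,1)N 2/2 satisfied · (1,2)N 3/3 satisfied · (1,3)N 1/3 not · (1,4)S 0/1 not
Row 2: (2,1)N 3/3 satisfied · (2,2)N 2/3 satisfied · (2,3)S 1/3 not · (2,5)S 0/0 satisfied
Row 3: (3,1)N 2/2 satisfied · (3,3)S 2/3 satisfied · (3,4)S 2/2 satisfied · (3,6)N 0/1 not
Row 4: (4,1)N 1/1 satisfied · (4,3)N 0/2 not · (4,4)S 3/4 satisfied · (4,5)S 2/3 satisfied · (4,6)S 1/2 satisfied
Row 5: (5,2)N 0/0 satisfied · (5,4)S 2/3 satisfied · (5,5)N 0/2 not
Row 6: (6,1)N 0/0 satisfied · (6,4)S 1/1 satisfied
For instance (1,3) has only 1/3 same-type neighbors, below 3/8.

No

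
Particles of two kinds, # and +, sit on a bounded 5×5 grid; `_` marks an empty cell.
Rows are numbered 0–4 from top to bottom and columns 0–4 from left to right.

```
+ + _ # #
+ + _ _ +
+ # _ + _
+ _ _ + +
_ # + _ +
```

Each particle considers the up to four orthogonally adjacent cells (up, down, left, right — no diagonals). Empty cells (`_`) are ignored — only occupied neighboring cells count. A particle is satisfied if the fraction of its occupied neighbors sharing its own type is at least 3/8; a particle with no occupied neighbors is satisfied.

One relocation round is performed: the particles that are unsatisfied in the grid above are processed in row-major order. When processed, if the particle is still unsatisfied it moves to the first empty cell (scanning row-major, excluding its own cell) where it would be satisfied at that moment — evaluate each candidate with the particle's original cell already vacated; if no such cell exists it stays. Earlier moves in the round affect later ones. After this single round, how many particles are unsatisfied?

0

Initially unsatisfied (in order): (1,4), (2,1), (4,1), (4,2).
  (1,4) → (0,2).
  (2,1) → (1,3).
  (4,1) → (1,4).
  (4,2): now satisfied by earlier moves; stays.
Resulting grid:
+ + + # #
+ + _ # #
+ _ _ + _
+ _ _ + +
_ _ + _ +
All satisfied now.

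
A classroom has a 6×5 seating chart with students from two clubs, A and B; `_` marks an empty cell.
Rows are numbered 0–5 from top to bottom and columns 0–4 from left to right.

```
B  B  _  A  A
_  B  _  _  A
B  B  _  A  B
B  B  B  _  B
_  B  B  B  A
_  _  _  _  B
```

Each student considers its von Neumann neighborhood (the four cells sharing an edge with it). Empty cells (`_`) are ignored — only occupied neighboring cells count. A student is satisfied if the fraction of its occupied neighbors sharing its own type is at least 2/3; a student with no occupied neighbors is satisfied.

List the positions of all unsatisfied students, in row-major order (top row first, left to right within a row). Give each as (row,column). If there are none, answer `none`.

(1,4), (2,3), (2,4), (3,4), (4,3), (4,4), (5,4)

Row 0: (0,0)B 1/1 satisfied · (0,1)B 2/2 satisfied · (0,3)A 1/1 satisfied · (0,4)A 2/2 satisfied
Row 1: (1,1)B 2/2 satisfied · (1,4)A 1/2 not
Row 2: (2,0)B 2/2 satisfied · (2,1)B 3/3 satisfied · (2,3)A 0/1 not · (2,4)B 1/3 not
Row 3: (3,0)B 2/2 satisfied · (3,1)B 4/4 satisfied · (3,2)B 2/2 satisfied · (3,4)B 1/2 not
Row 4: (4,1)B 2/2 satisfied · (4,2)B 3/3 satisfied · (4,3)B 1/2 not · (4,4)A 0/3 not
Row 5: (5,4)B 0/1 not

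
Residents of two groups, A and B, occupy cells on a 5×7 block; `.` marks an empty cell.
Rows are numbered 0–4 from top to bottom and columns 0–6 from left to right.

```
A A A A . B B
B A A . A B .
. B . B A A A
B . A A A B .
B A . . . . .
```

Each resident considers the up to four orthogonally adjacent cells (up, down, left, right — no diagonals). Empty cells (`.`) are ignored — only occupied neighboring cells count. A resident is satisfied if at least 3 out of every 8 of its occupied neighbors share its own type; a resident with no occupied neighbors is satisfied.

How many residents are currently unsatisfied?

6

Row 0: (0,0)A 1/2 ✓ · (0,1)A 3/3 ✓ · (0,2)A 3/3 ✓ · (0,3)A 1/1 ✓ · (0,5)B 2/2 ✓ · (0,6)B 1/1 ✓
Row 1: (1,0)B 0/2 ✗ · (1,1)A 2/4 ✓ · (1,2)A 2/2 ✓ · (1,4)A 1/2 ✓ · (1,5)B 1/3 ✗
Row 2: (2,1)B 0/1 ✗ · (2,3)B 0/2 ✗ · (2,4)A 3/4 ✓ · (2,5)A 2/4 ✓ · (2,6)A 1/1 ✓
Row 3: (3,0)B 1/1 ✓ · (3,2)A 1/1 ✓ · (3,3)A 2/3 ✓ · (3,4)A 2/3 ✓ · (3,5)B 0/2 ✗
Row 4: (4,0)B 1/2 ✓ · (4,1)A 0/1 ✗
Unsatisfied: (1,0), (1,5), (2,1), (2,3), (3,5), (4,1) — 6 in total.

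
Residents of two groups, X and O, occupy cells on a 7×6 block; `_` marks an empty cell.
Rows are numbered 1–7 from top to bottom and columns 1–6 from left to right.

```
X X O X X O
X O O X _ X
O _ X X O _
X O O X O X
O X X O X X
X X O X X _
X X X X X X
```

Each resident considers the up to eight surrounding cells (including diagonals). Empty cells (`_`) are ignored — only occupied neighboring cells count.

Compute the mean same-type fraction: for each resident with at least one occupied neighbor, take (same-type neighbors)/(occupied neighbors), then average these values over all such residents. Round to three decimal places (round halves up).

0.535

(1,1)X 2/3
(1,2)X 2/5
(1,3)O 2/5
(1,4)X 2/4
(1,5)X 3/4
(1,6)O 0/2
(2,1)X 2/4
(2,2)O 3/7
(2,3)O 2/7
(2,4)X 4/7
(2,6)X 1/3
(3,1)O 2/4
(3,3)X 3/7
(3,4)X 3/7
(3,5)O 1/6
(4,1)X 1/4
(4,2)O 3/7
(4,3)O 2/7
(4,4)X 4/8
(4,5)O 2/7
(4,6)X 2/4
(5,1)O 1/5
(5,2)X 4/8
(5,3)X 4/8
(5,4)O 3/8
(5,5)X 5/7
(5,6)X 3/4
(6,1)X 4/5
(6,2)X 6/8
(6,3)O 1/8
(6,4)X 6/8
(6,5)X 6/7
(7,1)X 3/3
(7,2)X 4/5
(7,3)X 4/5
(7,4)X 4/5
(7,5)X 4/4
(7,6)X 2/2
Sum over 38 residents: 2/3 + 2/5 + 2/5 + 2/4 + 3/4 + 0/2 + 2/4 + 3/7 + 2/7 + 4/7 + 1/3 + 2/4 + 3/7 + 3/7 + 1/6 + 1/4 + 3/7 + 2/7 + 4/8 + 2/7 + 2/4 + 1/5 + 4/8 + 4/8 + 3/8 + 5/7 + 3/4 + 4/5 + 6/8 + 1/8 + 6/8 + 6/7 + 3/3 + 4/5 + 4/5 + 4/5 + 4/4 + 2/2 = 8539/420; mean = 8539/420 ÷ 38 = 8539/15960 = 0.535025… → 0.535.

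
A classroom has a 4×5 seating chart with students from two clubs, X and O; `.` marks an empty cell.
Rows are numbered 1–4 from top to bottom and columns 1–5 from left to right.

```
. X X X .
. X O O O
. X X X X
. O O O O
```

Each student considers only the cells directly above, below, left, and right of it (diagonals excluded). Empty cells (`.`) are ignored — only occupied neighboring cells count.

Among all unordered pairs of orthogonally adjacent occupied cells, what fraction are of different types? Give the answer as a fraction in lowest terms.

Scan each occupied cell's neighbors to the right and below so each pair is counted once.
Row 1: X(1,2)–X(1,3)= X(1,2)–X(2,2)= X(1,3)–X(1,4)= X(1,3)–O(2,3)≠ X(1,4)–O(2,4)≠  → 2/5 unlike.
Row 2: X(2,2)–O(2,3)≠ X(2,2)–X(3,2)= O(2,3)–O(2,4)= O(2,3)–X(3,3)≠ O(2,4)–O(2,5)= O(2,4)–X(3,4)≠ O(2,5)–X(3,5)≠  → 4/7 unlike.
Row 3: X(3,2)–X(3,3)= X(3,2)–O(4,2)≠ X(3,3)–X(3,4)= X(3,3)–O(4,3)≠ X(3,4)–X(3,5)= X(3,4)–O(4,4)≠ X(3,5)–O(4,5)≠  → 4/7 unlike.
Row 4: O(4,2)–O(4,3)= O(4,3)–O(4,4)= O(4,4)–O(4,5)=  → 0/3 unlike.
Total adjacent occupied pairs: 22; unlike-type pairs: 10.
10/22 reduces to 5/11.

5/11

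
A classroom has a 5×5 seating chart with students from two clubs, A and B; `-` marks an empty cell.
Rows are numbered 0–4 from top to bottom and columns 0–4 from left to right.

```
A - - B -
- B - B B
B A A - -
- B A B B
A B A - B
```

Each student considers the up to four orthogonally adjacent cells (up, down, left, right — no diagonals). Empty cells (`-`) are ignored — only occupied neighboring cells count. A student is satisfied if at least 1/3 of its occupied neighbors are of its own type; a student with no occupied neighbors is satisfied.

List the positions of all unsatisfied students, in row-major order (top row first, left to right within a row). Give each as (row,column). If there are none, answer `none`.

(1,1), (2,0), (2,1), (4,0)

(0,0)A 0/0 ✓
(0,3)B 1/1 ✓
(1,1)B 0/1 ✗
(1,3)B 2/2 ✓
(1,4)B 1/1 ✓
(2,0)B 0/1 ✗
(2,1)A 1/4 ✗
(2,2)A 2/2 ✓
(3,1)B 1/3 ✓
(3,2)A 2/4 ✓
(3,3)B 1/2 ✓
(3,4)B 2/2 ✓
(4,0)A 0/1 ✗
(4,1)B 1/3 ✓
(4,2)A 1/2 ✓
(4,4)B 1/1 ✓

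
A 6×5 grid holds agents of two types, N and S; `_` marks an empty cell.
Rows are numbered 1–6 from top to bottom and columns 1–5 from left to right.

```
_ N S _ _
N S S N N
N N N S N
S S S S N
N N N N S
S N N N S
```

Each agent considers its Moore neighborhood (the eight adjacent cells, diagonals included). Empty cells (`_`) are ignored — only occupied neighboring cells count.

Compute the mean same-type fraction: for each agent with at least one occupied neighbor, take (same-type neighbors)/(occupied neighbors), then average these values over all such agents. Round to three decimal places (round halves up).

(1,2)N 1/4
(1,3)S 2/4
(2,1)N 3/4
(2,2)S 2/7
(2,3)S 3/7
(2,4)N 3/6
(2,5)N 2/3
(3,1)N 2/5
(3,2)N 3/8
(3,3)N 2/8
(3,4)S 3/8
(3,5)N 3/5
(4,1)S 1/5
(4,2)S 2/8
(4,3)S 3/8
(4,4)S 3/8
(4,5)N 2/5
(5,1)N 2/5
(5,2)N 4/8
(5,3)N 5/8
(5,4)N 4/8
(5,5)S 2/5
(6,1)S 0/3
(6,2)N 4/5
(6,3)N 5/5
(6,4)N 3/5
(6,5)S 1/3
Sum over 27 agents: 1/4 + 2/4 + 3/4 + 2/7 + 3/7 + 3/6 + 2/3 + 2/5 + 3/8 + 2/8 + 3/8 + 3/5 + 1/5 + 2/8 + 3/8 + 3/8 + 2/5 + 2/5 + 4/8 + 5/8 + 4/8 + 2/5 + 0/3 + 4/5 + 5/5 + 3/5 + 1/3 = 3399/280; mean = 3399/280 ÷ 27 = 1133/2520 = 0.449603… → 0.450.

0.450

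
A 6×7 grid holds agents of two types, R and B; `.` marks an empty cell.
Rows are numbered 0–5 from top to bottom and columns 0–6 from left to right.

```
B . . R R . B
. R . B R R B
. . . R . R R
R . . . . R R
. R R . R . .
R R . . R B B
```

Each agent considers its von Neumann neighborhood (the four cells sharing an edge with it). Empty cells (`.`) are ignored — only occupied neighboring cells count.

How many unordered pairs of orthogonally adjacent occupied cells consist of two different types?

Scan each occupied cell's neighbors to the right and below so each pair is counted once.
Row 0: R(0,3)–R(0,4)= R(0,3)–B(1,3)≠ R(0,4)–R(1,4)= B(0,6)–B(1,6)=  → 1/4 unlike.
Row 1: B(1,3)–R(1,4)≠ B(1,3)–R(2,3)≠ R(1,4)–R(1,5)= R(1,5)–B(1,6)≠ R(1,5)–R(2,5)= B(1,6)–R(2,6)≠  → 4/6 unlike.
Row 2: R(2,5)–R(2,6)= R(2,5)–R(3,5)= R(2,6)–R(3,6)=  → 0/3 unlike.
Row 3: R(3,5)–R(3,6)=  → 0/1 unlike.
Row 4: R(4,1)–R(4,2)= R(4,1)–R(5,1)= R(4,4)–R(5,4)=  → 0/3 unlike.
Row 5: R(5,0)–R(5,1)= R(5,4)–B(5,5)≠ B(5,5)–B(5,6)=  → 1/3 unlike.
Total adjacent occupied pairs: 20; unlike-type pairs: 6.

6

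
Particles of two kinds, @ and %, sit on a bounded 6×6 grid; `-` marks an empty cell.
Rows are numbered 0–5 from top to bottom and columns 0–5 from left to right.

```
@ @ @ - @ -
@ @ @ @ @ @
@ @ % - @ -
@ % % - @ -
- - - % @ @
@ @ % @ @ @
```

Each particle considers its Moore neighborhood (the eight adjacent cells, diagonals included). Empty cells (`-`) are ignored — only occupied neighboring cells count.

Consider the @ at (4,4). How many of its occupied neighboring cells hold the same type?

Occupied neighbors of (4,4): (3,4)=@, (4,3)=%, (4,5)=@, (5,3)=@, (5,4)=@, (5,5)=@.
Same type (@): 5 of 6.

5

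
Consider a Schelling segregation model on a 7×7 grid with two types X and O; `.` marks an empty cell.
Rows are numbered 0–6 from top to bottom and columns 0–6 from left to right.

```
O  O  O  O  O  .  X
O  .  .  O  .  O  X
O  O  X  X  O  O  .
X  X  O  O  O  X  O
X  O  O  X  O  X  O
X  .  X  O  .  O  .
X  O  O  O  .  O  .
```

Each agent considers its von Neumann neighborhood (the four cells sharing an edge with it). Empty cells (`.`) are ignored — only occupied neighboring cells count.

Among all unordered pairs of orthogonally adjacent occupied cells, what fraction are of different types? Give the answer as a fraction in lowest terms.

25/53

Scan each occupied cell's neighbors to the right and below so each pair is counted once.
Row 0: O(0,0)–O(0,1)= O(0,0)–O(1,0)= O(0,1)–O(0,2)= O(0,2)–O(0,3)= O(0,3)–O(0,4)= O(0,3)–O(1,3)= X(0,6)–X(1,6)=  → 0/7 unlike.
Row 1: O(1,0)–O(2,0)= O(1,3)–X(2,3)≠ O(1,5)–X(1,6)≠ O(1,5)–O(2,5)=  → 2/4 unlike.
Row 2: O(2,0)–O(2,1)= O(2,0)–X(3,0)≠ O(2,1)–X(2,2)≠ O(2,1)–X(3,1)≠ X(2,2)–X(2,3)= X(2,2)–O(3,2)≠ X(2,3)–O(2,4)≠ X(2,3)–O(3,3)≠ O(2,4)–O(2,5)= O(2,4)–O(3,4)= O(2,5)–X(3,5)≠  → 7/11 unlike.
Row 3: X(3,0)–X(3,1)= X(3,0)–X(4,0)= X(3,1)–O(3,2)≠ X(3,1)–O(4,1)≠ O(3,2)–O(3,3)= O(3,2)–O(4,2)= O(3,3)–O(3,4)= O(3,3)–X(4,3)≠ O(3,4)–X(3,5)≠ O(3,4)–O(4,4)= X(3,5)–O(3,6)≠ X(3,5)–X(4,5)= O(3,6)–O(4,6)=  → 5/13 unlike.
Row 4: X(4,0)–O(4,1)≠ X(4,0)–X(5,0)= O(4,1)–O(4,2)= O(4,2)–X(4,3)≠ O(4,2)–X(5,2)≠ X(4,3)–O(4,4)≠ X(4,3)–O(5,3)≠ O(4,4)–X(4,5)≠ X(4,5)–O(4,6)≠ X(4,5)–O(5,5)≠  → 8/10 unlike.
Row 5: X(5,0)–X(6,0)= X(5,2)–O(5,3)≠ X(5,2)–O(6,2)≠ O(5,3)–O(6,3)= O(5,5)–O(6,5)=  → 2/5 unlike.
Row 6: X(6,0)–O(6,1)≠ O(6,1)–O(6,2)= O(6,2)–O(6,3)=  → 1/3 unlike.
Total adjacent occupied pairs: 53; unlike-type pairs: 25.
25/53 is already in lowest terms.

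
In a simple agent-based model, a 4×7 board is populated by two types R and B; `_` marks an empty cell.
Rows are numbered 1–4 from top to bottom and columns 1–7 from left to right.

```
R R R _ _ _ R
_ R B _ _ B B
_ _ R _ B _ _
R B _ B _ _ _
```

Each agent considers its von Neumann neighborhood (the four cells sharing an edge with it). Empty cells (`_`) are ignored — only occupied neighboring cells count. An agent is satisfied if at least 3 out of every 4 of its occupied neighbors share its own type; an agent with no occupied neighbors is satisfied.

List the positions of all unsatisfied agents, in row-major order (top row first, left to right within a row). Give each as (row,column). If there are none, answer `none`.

Row 1: (1,1)R 1/1 ✓ · (1,2)R 3/3 ✓ · (1,3)R 1/2 ✗ · (1,7)R 0/1 ✗
Row 2: (2,2)R 1/2 ✗ · (2,3)B 0/3 ✗ · (2,6)B 1/1 ✓ · (2,7)B 1/2 ✗
Row 3: (3,3)R 0/1 ✗ · (3,5)B 0/0 ✓
Row 4: (4,1)R 0/1 ✗ · (4,2)B 0/1 ✗ · (4,4)B 0/0 ✓

(1,3), (1,7), (2,2), (2,3), (2,7), (3,3), (4,1), (4,2)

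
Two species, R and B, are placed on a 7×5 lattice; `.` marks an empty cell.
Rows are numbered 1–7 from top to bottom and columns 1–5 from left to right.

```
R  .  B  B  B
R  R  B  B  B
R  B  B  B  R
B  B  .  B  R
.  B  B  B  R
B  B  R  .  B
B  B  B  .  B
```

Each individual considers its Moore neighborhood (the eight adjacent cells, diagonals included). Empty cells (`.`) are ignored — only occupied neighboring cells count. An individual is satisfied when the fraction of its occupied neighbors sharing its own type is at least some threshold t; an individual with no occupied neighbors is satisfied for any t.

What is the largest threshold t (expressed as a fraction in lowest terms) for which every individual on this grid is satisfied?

0/1

Row 1: (1,1)R 2/2 · (1,3)B 3/4 · (1,4)B 5/5 · (1,5)B 3/3
Row 2: (2,1)R 3/4 · (2,2)R 3/7 · (2,3)B 6/7 · (2,4)B 7/8 · (2,5)B 4/5
Row 3: (3,1)R 2/5 · (3,2)B 4/7 · (3,3)B 6/7 · (3,4)B 5/7 · (3,5)R 1/5
Row 4: (4,1)B 3/4 · (4,2)B 5/6 · (4,4)B 4/7 · (4,5)R 2/5
Row 5: (5,2)B 5/6 · (5,3)B 5/6 · (5,4)B 3/6 · (5,5)R 1/4
Row 6: (6,1)B 4/4 · (6,2)B 6/7 · (6,3)R 0/6 · (6,5)B 2/3
Row 7: (7,1)B 3/3 · (7,2)B 4/5 · (7,3)B 2/3 · (7,5)B 1/1
The smallest same-type fraction is 0/6 at (6,3), which reduces to 0/1. Any threshold above that leaves this individual unsatisfied.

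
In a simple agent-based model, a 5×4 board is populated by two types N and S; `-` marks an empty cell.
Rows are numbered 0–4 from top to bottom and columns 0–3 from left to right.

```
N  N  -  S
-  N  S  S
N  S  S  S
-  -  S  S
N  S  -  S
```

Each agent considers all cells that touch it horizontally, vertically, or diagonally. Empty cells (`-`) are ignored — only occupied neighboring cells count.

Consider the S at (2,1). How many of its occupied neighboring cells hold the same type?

Occupied neighbors of (2,1): (1,1)=N, (1,2)=S, (2,0)=N, (2,2)=S, (3,2)=S.
Same type (S): 3 of 5.

3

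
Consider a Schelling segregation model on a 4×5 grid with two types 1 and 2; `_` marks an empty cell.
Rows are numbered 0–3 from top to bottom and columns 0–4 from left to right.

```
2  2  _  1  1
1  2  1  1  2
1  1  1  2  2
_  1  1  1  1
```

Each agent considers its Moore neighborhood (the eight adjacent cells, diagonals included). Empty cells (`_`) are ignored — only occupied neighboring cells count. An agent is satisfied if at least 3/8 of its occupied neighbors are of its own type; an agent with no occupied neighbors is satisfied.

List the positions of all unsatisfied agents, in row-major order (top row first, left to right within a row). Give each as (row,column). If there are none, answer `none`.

(1,1), (2,3), (3,4)

Row 0: (0,0)2 2/3 satisfied · (0,1)2 2/4 satisfied · (0,3)1 3/4 satisfied · (0,4)1 2/3 satisfied
Row 1: (1,0)1 2/5 satisfied · (1,1)2 2/7 not · (1,2)1 4/7 satisfied · (1,3)1 4/7 satisfied · (1,4)2 2/5 satisfied
Row 2: (2,0)1 3/4 satisfied · (2,1)1 6/7 satisfied · (2,2)1 6/8 satisfied · (2,3)2 2/8 not · (2,4)2 2/5 satisfied
Row 3: (3,1)1 4/4 satisfied · (3,2)1 4/5 satisfied · (3,3)1 3/5 satisfied · (3,4)1 1/3 not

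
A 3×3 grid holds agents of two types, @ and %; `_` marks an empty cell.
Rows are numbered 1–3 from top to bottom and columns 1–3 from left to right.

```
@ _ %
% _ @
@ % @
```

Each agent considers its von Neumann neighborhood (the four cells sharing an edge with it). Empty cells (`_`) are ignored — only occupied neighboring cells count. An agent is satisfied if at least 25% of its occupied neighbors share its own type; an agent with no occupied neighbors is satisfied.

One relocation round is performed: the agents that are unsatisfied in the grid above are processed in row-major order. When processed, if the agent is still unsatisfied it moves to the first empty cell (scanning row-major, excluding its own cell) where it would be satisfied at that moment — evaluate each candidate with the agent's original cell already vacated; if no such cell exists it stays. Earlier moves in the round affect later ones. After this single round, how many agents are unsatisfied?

0

Initially unsatisfied (in order): (1,1), (1,3), (2,1), (3,1), (3,2).
  (1,1) → (2,2).
  (1,3) → (1,1).
  (2,1): now satisfied by earlier moves; stays.
  (3,1) → (1,2).
  (3,2) → (3,1).
Resulting grid:
% @ _
% @ @
% _ @
All satisfied now.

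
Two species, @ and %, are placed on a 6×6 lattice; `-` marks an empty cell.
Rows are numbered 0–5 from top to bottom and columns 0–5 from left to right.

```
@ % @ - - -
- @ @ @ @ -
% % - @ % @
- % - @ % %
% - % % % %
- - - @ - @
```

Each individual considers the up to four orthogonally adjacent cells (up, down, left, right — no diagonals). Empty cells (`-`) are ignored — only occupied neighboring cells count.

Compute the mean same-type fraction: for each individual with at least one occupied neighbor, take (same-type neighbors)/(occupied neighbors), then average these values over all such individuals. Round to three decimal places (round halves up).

0.538

(0,0)@ 0/1
(0,1)% 0/3
(0,2)@ 1/2
(1,1)@ 1/3
(1,2)@ 3/3
(1,3)@ 3/3
(1,4)@ 1/2
(2,0)% 1/1
(2,1)% 2/3
(2,3)@ 2/3
(2,4)% 1/4
(2,5)@ 0/2
(3,1)% 1/1
(3,3)@ 1/3
(3,4)% 3/4
(3,5)% 2/3
(4,0)% — no occupied neighbors
(4,2)% 1/1
(4,3)% 2/4
(4,4)% 3/3
(4,5)% 2/3
(5,3)@ 0/1
(5,5)@ 0/1
Sum over 22 individuals: 0/1 + 0/3 + 1/2 + 1/3 + 3/3 + 3/3 + 1/2 + 1/1 + 2/3 + 2/3 + 1/4 + 0/2 + 1/1 + 1/3 + 3/4 + 2/3 + 1/1 + 2/4 + 3/3 + 2/3 + 0/1 + 0/1 = 71/6; mean = 71/6 ÷ 22 = 71/132 = 0.537878… → 0.538.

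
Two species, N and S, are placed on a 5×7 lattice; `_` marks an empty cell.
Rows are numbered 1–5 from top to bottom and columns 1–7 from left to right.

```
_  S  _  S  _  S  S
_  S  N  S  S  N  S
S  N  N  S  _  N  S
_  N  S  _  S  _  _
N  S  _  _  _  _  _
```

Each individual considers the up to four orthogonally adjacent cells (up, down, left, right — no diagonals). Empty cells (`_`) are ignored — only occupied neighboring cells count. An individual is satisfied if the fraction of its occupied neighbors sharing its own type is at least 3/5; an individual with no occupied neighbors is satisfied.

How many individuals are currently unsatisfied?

Row 1: (1,2)S 1/1 satisfied · (1,4)S 1/1 satisfied · (1,6)S 1/2 not · (1,7)S 2/2 satisfied
Row 2: (2,2)S 1/3 not · (2,3)N 1/3 not · (2,4)S 3/4 satisfied · (2,5)S 1/2 not · (2,6)N 1/4 not · (2,7)S 2/3 satisfied
Row 3: (3,1)S 0/1 not · (3,2)N 2/4 not · (3,3)N 2/4 not · (3,4)S 1/2 not · (3,6)N 1/2 not · (3,7)S 1/2 not
Row 4: (4,2)N 1/3 not · (4,3)S 0/2 not · (4,5)S 0/0 satisfied
Row 5: (5,1)N 0/1 not · (5,2)S 0/2 not
Unsatisfied: (1,6), (2,2), (2,3), (2,5), (2,6), (3,1), (3,2), (3,3), (3,4), (3,6), (3,7), (4,2), (4,3), (5,1), (5,2) — 15 in total.

15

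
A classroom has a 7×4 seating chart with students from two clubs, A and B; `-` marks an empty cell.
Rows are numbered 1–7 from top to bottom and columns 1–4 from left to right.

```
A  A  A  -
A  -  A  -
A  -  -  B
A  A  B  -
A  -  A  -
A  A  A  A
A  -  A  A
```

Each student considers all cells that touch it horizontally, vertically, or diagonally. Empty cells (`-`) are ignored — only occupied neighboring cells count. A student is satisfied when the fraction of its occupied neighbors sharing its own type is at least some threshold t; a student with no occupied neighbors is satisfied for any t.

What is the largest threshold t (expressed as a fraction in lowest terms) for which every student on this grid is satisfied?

1/3

Row 1: (1,1)A 2/2 · (1,2)A 4/4 · (1,3)A 2/2
Row 2: (2,1)A 3/3 · (2,3)A 2/3
Row 3: (3,1)A 3/3 · (3,4)B 1/2
Row 4: (4,1)A 3/3 · (4,2)A 4/5 · (4,3)B 1/3
Row 5: (5,1)A 4/4 · (5,3)A 4/5
Row 6: (6,1)A 3/3 · (6,2)A 6/6 · (6,3)A 5/5 · (6,4)A 4/4
Row 7: (7,1)A 2/2 · (7,3)A 4/4 · (7,4)A 3/3
The smallest same-type fraction is 1/3 at (4,3), which reduces to 1/3. Any threshold above that leaves this student unsatisfied.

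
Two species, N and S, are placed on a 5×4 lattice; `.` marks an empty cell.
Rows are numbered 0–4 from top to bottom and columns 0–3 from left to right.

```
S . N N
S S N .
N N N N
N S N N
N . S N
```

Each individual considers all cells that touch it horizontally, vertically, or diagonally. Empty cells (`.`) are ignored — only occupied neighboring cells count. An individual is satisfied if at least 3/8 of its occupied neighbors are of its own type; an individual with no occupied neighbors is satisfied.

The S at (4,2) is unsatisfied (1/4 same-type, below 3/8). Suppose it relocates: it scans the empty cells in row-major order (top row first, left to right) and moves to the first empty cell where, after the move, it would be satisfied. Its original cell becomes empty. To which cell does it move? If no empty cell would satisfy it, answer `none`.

Vacating (4,2). Empty cells in order:
  (0,1): 3/5 same-type → satisfied — stop here.

(0,1)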